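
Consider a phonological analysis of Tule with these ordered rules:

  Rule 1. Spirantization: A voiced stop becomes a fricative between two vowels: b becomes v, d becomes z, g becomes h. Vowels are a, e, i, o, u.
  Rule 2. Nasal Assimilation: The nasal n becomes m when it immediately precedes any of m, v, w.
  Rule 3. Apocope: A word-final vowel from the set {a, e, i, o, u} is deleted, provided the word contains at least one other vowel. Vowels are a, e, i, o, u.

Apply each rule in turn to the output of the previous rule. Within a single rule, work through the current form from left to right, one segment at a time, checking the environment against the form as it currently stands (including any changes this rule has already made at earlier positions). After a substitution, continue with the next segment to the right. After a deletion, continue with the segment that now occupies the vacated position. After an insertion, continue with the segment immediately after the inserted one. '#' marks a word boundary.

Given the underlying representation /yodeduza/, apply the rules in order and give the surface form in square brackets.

Rule 1 Spirantization: [yodeduza] → [yozezuza]
Rule 2 Nasal Assimilation: no change — [yozezuza]
Rule 3 Apocope: [yozezuza] → [yozezuz]

[yozezuz]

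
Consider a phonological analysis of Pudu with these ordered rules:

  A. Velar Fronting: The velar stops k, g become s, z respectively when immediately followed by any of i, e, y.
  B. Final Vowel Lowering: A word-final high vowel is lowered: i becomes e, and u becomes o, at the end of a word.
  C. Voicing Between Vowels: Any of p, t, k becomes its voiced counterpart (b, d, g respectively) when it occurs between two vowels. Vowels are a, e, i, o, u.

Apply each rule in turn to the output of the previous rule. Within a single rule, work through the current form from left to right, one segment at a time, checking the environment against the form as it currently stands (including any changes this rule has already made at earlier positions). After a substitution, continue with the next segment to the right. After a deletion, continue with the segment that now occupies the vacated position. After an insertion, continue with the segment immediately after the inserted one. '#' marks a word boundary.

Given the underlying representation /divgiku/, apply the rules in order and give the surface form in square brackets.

[divzigo]

A Velar Fronting: [divgiku] → [divziku]
B Final Vowel Lowering: [divziku] → [divziko]
C Voicing Between Vowels: [divziko] → [divzigo]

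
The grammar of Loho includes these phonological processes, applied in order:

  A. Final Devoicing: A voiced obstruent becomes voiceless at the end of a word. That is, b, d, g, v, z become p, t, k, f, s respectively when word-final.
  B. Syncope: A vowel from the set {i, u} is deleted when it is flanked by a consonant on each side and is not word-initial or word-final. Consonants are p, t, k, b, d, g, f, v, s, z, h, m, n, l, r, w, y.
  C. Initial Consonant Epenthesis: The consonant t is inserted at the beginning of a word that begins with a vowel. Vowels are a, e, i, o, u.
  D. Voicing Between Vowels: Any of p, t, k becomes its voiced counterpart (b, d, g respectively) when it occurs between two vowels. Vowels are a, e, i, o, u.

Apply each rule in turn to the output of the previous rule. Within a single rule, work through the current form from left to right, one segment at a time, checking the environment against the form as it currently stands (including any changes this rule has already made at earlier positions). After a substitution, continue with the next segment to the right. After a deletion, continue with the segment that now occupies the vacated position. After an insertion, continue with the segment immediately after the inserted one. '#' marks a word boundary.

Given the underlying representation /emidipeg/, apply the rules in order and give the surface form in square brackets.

[temdpek]

A Final Devoicing: [emidipeg] → [emidipek]
B Syncope: [emidipek] → [emdpek]
C Initial Consonant Epenthesis: [emdpek] → [temdpek]
D Voicing Between Vowels: no change — [temdpek]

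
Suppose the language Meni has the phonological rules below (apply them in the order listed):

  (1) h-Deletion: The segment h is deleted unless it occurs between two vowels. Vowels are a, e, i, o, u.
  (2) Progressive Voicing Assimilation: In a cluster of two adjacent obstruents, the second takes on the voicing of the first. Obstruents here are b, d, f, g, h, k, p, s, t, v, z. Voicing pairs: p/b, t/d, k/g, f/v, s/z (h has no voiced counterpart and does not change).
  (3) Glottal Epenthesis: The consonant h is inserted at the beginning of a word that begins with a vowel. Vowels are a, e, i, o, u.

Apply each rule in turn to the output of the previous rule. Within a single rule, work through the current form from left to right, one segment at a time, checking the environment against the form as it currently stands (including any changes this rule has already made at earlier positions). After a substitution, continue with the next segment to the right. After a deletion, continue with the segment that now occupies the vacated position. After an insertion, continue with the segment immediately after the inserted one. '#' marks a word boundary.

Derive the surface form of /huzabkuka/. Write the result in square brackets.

[huzabguka]

(1) h-Deletion: [huzabkuka] → [uzabkuka]
(2) Progressive Voicing Assimilation: [uzabkuka] → [uzabguka]
(3) Glottal Epenthesis: [uzabguka] → [huzabguka]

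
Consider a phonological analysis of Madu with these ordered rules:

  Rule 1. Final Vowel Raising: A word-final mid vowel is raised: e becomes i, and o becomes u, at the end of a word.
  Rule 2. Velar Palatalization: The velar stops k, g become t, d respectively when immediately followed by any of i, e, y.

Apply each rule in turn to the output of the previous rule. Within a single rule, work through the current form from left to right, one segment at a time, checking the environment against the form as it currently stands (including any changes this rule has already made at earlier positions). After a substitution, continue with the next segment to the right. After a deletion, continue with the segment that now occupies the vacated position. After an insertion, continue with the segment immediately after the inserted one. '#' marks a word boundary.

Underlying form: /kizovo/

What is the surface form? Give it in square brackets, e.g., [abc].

[tizovu]

Rule 1 Final Vowel Raising: [kizovo] → [kizovu]
Rule 2 Velar Palatalization: [kizovu] → [tizovu]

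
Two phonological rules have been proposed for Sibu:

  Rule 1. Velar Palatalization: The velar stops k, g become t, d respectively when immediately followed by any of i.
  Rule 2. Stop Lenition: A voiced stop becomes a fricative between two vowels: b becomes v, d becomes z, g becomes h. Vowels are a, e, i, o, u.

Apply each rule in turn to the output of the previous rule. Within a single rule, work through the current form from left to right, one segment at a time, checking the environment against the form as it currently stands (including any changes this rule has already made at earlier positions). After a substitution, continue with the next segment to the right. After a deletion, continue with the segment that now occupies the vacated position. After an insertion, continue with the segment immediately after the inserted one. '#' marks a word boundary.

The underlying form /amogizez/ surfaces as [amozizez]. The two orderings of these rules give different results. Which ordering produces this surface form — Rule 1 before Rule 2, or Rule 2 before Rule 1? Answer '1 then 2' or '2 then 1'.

1 then 2

Order 1 then 2:
  1 Velar Palatalization: [amogizez] → [amodizez]
  2 Stop Lenition: [amodizez] → [amozizez]
  result: [amozizez]
Order 2 then 1:
  2 Stop Lenition: [amogizez] → [amohizez]
  1 Velar Palatalization: no change — [amohizez]
  result: [amohizez]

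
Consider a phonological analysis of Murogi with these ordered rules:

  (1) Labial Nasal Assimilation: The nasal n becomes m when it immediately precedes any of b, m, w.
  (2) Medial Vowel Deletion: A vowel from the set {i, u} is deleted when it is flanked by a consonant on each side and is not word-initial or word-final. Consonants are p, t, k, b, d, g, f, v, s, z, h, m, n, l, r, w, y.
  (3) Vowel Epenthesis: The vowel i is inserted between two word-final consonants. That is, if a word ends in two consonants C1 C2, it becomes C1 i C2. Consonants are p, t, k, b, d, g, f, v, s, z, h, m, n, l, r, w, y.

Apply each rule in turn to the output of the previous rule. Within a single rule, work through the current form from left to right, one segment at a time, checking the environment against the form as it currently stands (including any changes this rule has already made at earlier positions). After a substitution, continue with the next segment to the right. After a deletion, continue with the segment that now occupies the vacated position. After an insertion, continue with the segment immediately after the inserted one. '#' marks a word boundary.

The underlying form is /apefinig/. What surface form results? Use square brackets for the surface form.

(1) Labial Nasal Assimilation: no change — [apefinig]
(2) Medial Vowel Deletion: [apefinig] → [apefng]
(3) Vowel Epenthesis: [apefng] → [apefnig]

[apefnig]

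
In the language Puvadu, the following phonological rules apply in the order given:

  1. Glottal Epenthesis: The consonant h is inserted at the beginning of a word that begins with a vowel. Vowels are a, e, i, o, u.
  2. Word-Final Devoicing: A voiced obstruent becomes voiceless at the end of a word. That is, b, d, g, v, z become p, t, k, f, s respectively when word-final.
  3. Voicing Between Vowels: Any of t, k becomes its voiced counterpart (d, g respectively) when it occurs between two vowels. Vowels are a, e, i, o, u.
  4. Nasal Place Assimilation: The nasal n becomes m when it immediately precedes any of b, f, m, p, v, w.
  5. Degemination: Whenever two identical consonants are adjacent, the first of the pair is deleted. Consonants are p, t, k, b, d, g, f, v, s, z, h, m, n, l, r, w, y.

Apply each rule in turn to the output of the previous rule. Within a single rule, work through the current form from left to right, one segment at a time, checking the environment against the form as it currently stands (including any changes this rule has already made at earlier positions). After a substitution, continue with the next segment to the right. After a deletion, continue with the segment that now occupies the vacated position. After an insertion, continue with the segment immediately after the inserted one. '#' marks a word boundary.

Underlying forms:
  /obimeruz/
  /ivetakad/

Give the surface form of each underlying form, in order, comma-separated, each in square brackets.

/obimeruz/:
  1 Glottal Epenthesis: [obimeruz] → [hobimeruz]
  2 Word-Final Devoicing: [hobimeruz] → [hobimerus]
  3 Voicing Between Vowels: no change — [hobimerus]
  4 Nasal Place Assimilation: no change — [hobimerus]
  5 Degemination: no change — [hobimerus]
/ivetakad/:
  1 Glottal Epenthesis: [ivetakad] → [hivetakad]
  2 Word-Final Devoicing: [hivetakad] → [hivetakat]
  3 Voicing Between Vowels: [hivetakat] → [hivedagat]
  4 Nasal Place Assimilation: no change — [hivedagat]
  5 Degemination: no change — [hivedagat]

[hobimerus], [hivedagat]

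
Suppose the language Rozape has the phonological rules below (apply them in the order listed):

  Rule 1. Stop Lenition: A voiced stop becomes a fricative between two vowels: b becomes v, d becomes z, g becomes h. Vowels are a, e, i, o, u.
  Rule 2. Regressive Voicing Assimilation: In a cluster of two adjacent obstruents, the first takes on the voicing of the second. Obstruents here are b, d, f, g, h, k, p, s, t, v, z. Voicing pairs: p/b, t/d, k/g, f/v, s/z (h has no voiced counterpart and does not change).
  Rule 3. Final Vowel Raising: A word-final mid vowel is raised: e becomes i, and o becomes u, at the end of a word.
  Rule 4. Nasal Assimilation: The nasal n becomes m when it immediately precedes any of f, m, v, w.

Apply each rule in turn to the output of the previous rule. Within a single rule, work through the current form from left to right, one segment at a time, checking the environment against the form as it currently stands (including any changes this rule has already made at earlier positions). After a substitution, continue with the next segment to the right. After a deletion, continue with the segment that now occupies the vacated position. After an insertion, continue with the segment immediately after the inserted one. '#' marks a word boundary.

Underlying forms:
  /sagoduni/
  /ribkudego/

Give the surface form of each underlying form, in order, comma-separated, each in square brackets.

/sagoduni/:
  Rule 1 Stop Lenition: [sagoduni] → [sahozuni]
  Rule 2 Regressive Voicing Assimilation: no change — [sahozuni]
  Rule 3 Final Vowel Raising: no change — [sahozuni]
  Rule 4 Nasal Assimilation: no change — [sahozuni]
/ribkudego/:
  Rule 1 Stop Lenition: [ribkudego] → [ribkuzeho]
  Rule 2 Regressive Voicing Assimilation: [ribkuzeho] → [ripkuzeho]
  Rule 3 Final Vowel Raising: [ripkuzeho] → [ripkuzehu]
  Rule 4 Nasal Assimilation: no change — [ripkuzehu]

[sahozuni], [ripkuzehu]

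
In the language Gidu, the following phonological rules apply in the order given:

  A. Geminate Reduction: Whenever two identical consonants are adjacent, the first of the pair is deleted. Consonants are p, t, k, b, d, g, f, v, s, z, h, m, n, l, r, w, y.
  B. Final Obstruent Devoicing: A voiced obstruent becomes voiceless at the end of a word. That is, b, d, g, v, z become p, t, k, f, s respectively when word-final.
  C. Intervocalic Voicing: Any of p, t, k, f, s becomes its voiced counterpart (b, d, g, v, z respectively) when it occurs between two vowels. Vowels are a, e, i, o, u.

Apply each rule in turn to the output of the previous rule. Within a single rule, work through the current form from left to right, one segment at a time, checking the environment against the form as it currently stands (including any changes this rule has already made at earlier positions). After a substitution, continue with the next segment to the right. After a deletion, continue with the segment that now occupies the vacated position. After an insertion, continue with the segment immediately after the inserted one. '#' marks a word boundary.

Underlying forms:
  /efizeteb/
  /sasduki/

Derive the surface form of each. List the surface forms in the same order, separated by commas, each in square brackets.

/efizeteb/:
  A Geminate Reduction: no change — [efizeteb]
  B Final Obstruent Devoicing: [efizeteb] → [efizetep]
  C Intervocalic Voicing: [efizetep] → [evizedep]
/sasduki/:
  A Geminate Reduction: no change — [sasduki]
  B Final Obstruent Devoicing: no change — [sasduki]
  C Intervocalic Voicing: [sasduki] → [sasdugi]

[evizedep], [sasdugi]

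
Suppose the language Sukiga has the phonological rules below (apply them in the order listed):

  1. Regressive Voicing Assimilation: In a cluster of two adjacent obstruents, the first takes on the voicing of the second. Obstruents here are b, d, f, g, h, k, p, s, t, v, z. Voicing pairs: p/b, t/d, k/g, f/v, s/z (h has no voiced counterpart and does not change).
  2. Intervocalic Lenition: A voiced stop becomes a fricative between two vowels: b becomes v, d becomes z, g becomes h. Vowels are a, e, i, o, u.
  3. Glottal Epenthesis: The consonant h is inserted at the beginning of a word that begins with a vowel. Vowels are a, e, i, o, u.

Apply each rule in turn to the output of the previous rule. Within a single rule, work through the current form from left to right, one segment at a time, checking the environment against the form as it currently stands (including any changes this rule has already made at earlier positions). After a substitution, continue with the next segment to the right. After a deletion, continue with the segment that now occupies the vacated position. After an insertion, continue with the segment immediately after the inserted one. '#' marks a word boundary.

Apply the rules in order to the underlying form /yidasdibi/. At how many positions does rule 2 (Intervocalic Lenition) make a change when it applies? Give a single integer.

1 Regressive Voicing Assimilation: [yidasdibi] → [yidazdibi]
2 Intervocalic Lenition: [yidazdibi] → [yizazdivi]
3 Glottal Epenthesis: no change — [yizazdivi]
Rule 2 changed 2 position(s).

2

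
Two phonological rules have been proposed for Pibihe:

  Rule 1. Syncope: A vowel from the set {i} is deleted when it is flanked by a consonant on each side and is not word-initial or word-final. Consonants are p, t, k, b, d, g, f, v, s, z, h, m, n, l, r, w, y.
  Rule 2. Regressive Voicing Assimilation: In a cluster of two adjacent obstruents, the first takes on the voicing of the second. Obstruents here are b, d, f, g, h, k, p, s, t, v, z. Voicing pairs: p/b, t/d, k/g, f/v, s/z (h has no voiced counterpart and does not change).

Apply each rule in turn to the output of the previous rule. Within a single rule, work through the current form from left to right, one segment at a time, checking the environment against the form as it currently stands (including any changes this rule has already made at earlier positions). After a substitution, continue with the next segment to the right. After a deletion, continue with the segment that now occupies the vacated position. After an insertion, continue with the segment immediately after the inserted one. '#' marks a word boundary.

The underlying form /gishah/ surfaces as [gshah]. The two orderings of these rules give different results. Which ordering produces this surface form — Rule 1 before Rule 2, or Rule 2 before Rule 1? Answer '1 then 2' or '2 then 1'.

Order 1 then 2:
  1 Syncope: [gishah] → [gshah]
  2 Regressive Voicing Assimilation: [gshah] → [kshah]
  result: [kshah]
Order 2 then 1:
  2 Regressive Voicing Assimilation: no change — [gishah]
  1 Syncope: [gishah] → [gshah]
  result: [gshah]

2 then 1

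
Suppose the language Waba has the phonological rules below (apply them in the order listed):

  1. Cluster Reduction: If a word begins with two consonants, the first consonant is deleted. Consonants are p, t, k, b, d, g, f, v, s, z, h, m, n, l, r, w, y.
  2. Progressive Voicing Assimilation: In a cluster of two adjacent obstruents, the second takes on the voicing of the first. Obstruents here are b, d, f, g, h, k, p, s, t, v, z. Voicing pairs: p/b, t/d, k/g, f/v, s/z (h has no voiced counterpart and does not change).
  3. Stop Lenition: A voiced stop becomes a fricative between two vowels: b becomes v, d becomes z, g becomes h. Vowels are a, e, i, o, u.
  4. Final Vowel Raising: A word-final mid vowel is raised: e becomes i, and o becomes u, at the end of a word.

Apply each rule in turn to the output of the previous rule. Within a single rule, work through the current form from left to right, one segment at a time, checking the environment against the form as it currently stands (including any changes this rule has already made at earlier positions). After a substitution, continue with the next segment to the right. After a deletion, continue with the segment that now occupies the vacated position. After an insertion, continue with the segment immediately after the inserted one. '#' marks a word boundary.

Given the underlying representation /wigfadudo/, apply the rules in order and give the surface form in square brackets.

[wigvazuzu]

1 Cluster Reduction: no change — [wigfadudo]
2 Progressive Voicing Assimilation: [wigfadudo] → [wigvadudo]
3 Stop Lenition: [wigvadudo] → [wigvazuzo]
4 Final Vowel Raising: [wigvazuzo] → [wigvazuzu]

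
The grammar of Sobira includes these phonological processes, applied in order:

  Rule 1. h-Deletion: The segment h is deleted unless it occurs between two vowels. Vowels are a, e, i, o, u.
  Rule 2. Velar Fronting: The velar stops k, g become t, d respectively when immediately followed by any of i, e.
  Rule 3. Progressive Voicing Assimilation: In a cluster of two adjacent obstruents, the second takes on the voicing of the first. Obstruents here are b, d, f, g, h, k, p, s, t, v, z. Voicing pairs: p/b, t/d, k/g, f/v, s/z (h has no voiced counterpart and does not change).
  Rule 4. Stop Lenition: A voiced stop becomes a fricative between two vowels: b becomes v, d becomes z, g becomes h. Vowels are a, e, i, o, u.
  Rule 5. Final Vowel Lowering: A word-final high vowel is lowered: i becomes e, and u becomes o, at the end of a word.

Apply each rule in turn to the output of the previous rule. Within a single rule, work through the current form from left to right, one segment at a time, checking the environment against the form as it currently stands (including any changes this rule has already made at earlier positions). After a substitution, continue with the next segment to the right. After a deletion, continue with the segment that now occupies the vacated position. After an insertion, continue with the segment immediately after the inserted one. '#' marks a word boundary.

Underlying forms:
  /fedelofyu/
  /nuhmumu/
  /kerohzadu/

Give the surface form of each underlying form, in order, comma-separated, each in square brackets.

[fezelofyo], [numumo], [terozazo]

/fedelofyu/:
  Rule 1 h-Deletion: no change — [fedelofyu]
  Rule 2 Velar Fronting: no change — [fedelofyu]
  Rule 3 Progressive Voicing Assimilation: no change — [fedelofyu]
  Rule 4 Stop Lenition: [fedelofyu] → [fezelofyu]
  Rule 5 Final Vowel Lowering: [fezelofyu] → [fezelofyo]
/nuhmumu/:
  Rule 1 h-Deletion: [nuhmumu] → [numumu]
  Rule 2 Velar Fronting: no change — [numumu]
  Rule 3 Progressive Voicing Assimilation: no change — [numumu]
  Rule 4 Stop Lenition: no change — [numumu]
  Rule 5 Final Vowel Lowering: [numumu] → [numumo]
/kerohzadu/:
  Rule 1 h-Deletion: [kerohzadu] → [kerozadu]
  Rule 2 Velar Fronting: [kerozadu] → [terozadu]
  Rule 3 Progressive Voicing Assimilation: no change — [terozadu]
  Rule 4 Stop Lenition: [terozadu] → [terozazu]
  Rule 5 Final Vowel Lowering: [terozazu] → [terozazo]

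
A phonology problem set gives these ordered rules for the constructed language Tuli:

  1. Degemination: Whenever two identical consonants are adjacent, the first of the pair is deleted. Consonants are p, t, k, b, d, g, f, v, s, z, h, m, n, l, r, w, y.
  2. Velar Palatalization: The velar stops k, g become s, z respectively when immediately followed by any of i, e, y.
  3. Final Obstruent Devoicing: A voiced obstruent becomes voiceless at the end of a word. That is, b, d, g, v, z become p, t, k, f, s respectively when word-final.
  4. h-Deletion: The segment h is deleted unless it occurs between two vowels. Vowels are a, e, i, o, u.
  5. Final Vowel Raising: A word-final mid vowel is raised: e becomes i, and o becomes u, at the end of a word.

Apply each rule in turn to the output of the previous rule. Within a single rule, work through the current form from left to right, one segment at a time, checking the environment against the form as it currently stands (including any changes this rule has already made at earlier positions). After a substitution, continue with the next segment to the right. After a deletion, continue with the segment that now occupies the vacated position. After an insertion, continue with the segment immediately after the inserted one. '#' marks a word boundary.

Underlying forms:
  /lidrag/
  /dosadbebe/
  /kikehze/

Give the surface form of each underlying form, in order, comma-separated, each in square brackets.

/lidrag/:
  1 Degemination: no change — [lidrag]
  2 Velar Palatalization: no change — [lidrag]
  3 Final Obstruent Devoicing: [lidrag] → [lidrak]
  4 h-Deletion: no change — [lidrak]
  5 Final Vowel Raising: no change — [lidrak]
/dosadbebe/:
  1 Degemination: no change — [dosadbebe]
  2 Velar Palatalization: no change — [dosadbebe]
  3 Final Obstruent Devoicing: no change — [dosadbebe]
  4 h-Deletion: no change — [dosadbebe]
  5 Final Vowel Raising: [dosadbebe] → [dosadbebi]
/kikehze/:
  1 Degemination: no change — [kikehze]
  2 Velar Palatalization: [kikehze] → [sisehze]
  3 Final Obstruent Devoicing: no change — [sisehze]
  4 h-Deletion: [sisehze] → [siseze]
  5 Final Vowel Raising: [siseze] → [sisezi]

[lidrak], [dosadbebi], [sisezi]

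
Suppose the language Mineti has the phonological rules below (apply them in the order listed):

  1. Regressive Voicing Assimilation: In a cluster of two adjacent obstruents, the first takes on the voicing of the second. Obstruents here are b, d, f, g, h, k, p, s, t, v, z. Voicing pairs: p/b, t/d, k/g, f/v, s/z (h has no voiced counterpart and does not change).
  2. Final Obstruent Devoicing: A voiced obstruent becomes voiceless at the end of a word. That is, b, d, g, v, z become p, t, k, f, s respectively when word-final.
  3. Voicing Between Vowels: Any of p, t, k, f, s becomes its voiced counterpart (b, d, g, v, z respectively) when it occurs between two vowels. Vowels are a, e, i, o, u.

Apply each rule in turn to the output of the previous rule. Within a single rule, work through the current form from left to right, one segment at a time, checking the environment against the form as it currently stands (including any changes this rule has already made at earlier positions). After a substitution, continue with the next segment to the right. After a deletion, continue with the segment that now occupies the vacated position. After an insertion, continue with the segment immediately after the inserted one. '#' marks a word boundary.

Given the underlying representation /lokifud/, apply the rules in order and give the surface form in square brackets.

1 Regressive Voicing Assimilation: no change — [lokifud]
2 Final Obstruent Devoicing: [lokifud] → [lokifut]
3 Voicing Between Vowels: [lokifut] → [logivut]

[logivut]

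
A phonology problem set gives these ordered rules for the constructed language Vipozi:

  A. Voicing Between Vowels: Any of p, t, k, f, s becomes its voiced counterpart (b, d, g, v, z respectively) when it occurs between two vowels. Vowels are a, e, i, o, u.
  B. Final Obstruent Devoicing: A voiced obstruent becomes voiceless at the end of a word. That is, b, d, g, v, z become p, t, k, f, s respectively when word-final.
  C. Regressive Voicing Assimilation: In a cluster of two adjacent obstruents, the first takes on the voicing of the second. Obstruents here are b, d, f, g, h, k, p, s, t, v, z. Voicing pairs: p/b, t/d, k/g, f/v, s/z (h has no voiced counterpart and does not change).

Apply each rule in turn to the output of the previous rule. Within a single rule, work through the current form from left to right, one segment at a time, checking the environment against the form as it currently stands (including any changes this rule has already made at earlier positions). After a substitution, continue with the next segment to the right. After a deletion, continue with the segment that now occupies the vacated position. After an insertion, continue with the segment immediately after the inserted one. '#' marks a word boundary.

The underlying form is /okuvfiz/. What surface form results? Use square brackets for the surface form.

[oguffis]

A Voicing Between Vowels: [okuvfiz] → [oguvfiz]
B Final Obstruent Devoicing: [oguvfiz] → [oguvfis]
C Regressive Voicing Assimilation: [oguvfis] → [oguffis]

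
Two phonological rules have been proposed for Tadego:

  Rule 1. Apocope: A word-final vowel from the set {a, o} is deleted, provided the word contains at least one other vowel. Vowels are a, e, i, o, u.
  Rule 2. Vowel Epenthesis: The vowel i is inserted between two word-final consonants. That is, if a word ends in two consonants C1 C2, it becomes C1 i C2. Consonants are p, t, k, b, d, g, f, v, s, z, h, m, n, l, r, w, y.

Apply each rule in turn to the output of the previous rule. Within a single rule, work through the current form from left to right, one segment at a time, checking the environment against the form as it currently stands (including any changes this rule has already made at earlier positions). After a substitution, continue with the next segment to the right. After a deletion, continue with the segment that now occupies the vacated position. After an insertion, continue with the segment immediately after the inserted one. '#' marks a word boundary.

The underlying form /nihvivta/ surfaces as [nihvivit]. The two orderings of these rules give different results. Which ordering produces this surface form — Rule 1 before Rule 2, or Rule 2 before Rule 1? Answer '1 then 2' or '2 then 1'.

1 then 2

Order 1 then 2:
  1 Apocope: [nihvivta] → [nihvivt]
  2 Vowel Epenthesis: [nihvivt] → [nihvivit]
  result: [nihvivit]
Order 2 then 1:
  2 Vowel Epenthesis: no change — [nihvivta]
  1 Apocope: [nihvivta] → [nihvivt]
  result: [nihvivt]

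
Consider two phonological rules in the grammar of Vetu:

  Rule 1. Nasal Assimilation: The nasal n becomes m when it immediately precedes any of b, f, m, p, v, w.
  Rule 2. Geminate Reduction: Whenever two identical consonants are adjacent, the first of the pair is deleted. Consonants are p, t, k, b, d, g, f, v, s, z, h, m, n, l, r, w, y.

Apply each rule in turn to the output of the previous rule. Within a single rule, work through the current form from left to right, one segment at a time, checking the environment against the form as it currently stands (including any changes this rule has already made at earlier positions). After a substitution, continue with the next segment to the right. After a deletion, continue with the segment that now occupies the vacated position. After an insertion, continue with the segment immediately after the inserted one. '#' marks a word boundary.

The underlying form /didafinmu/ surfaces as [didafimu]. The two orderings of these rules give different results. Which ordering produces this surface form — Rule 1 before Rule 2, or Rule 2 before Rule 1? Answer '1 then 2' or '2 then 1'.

Order 1 then 2:
  1 Nasal Assimilation: [didafinmu] → [didafimmu]
  2 Geminate Reduction: [didafimmu] → [didafimu]
  result: [didafimu]
Order 2 then 1:
  2 Geminate Reduction: no change — [didafinmu]
  1 Nasal Assimilation: [didafinmu] → [didafimmu]
  result: [didafimmu]

1 then 2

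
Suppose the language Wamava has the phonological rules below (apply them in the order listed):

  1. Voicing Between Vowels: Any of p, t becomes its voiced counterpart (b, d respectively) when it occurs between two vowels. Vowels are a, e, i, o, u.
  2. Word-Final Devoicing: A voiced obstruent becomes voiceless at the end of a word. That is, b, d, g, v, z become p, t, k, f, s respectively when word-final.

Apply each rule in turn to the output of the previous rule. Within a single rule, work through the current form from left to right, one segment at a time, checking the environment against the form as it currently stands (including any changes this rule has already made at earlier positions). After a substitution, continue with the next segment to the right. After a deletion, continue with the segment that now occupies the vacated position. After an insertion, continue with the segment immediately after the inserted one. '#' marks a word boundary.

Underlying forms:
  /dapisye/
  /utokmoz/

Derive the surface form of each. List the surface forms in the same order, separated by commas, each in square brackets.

[dabisye], [udokmos]

/dapisye/:
  1 Voicing Between Vowels: [dapisye] → [dabisye]
  2 Word-Final Devoicing: no change — [dabisye]
/utokmoz/:
  1 Voicing Between Vowels: [utokmoz] → [udokmoz]
  2 Word-Final Devoicing: [udokmoz] → [udokmos]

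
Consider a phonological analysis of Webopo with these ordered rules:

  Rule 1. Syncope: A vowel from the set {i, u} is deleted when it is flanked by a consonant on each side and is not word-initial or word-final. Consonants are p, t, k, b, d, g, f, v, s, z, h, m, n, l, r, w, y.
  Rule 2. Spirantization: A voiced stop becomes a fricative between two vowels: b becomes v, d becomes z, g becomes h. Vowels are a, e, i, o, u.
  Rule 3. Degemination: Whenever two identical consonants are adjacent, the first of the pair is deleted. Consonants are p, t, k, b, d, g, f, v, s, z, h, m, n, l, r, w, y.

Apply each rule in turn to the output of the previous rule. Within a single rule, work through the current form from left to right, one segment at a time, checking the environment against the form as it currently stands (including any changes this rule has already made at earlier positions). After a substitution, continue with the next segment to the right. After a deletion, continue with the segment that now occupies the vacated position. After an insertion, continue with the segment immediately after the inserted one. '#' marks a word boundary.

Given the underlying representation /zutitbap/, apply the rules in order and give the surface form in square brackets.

Rule 1 Syncope: [zutitbap] → [zttbap]
Rule 2 Spirantization: no change — [zttbap]
Rule 3 Degemination: [zttbap] → [ztbap]

[ztbap]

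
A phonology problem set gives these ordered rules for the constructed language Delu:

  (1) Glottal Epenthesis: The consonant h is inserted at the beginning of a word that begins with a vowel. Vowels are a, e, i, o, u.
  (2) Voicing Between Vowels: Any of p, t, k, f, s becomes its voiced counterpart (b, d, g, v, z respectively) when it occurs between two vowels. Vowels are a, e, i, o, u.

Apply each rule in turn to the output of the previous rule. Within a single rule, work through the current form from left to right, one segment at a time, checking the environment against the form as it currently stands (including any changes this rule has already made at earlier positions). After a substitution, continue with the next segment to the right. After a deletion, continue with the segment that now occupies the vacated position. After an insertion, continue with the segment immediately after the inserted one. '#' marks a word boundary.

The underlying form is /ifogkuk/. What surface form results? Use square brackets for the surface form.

[hivogkuk]

(1) Glottal Epenthesis: [ifogkuk] → [hifogkuk]
(2) Voicing Between Vowels: [hifogkuk] → [hivogkuk]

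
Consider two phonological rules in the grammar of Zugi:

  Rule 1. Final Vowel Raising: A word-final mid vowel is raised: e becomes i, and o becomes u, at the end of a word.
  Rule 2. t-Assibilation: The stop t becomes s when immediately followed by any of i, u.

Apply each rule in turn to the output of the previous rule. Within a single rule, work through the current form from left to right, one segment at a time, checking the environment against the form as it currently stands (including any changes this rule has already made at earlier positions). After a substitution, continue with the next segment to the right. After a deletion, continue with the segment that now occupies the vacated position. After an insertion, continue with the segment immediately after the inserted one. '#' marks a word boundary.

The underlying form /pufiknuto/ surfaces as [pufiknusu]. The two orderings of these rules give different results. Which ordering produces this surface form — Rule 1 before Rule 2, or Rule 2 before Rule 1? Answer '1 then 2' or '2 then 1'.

1 then 2

Order 1 then 2:
  1 Final Vowel Raising: [pufiknuto] → [pufiknutu]
  2 t-Assibilation: [pufiknutu] → [pufiknusu]
  result: [pufiknusu]
Order 2 then 1:
  2 t-Assibilation: no change — [pufiknuto]
  1 Final Vowel Raising: [pufiknuto] → [pufiknutu]
  result: [pufiknutu]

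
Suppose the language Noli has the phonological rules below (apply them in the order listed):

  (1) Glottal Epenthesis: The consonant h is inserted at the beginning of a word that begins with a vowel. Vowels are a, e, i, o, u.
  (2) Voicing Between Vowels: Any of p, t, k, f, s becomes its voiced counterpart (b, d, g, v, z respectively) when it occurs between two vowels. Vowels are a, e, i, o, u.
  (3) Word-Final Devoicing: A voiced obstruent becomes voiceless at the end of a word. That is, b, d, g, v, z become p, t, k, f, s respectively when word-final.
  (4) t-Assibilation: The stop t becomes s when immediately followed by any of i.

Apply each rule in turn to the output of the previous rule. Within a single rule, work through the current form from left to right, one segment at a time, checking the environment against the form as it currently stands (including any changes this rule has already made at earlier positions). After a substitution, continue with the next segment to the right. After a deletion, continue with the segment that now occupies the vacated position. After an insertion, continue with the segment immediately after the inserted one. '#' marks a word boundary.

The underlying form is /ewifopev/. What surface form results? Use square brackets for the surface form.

(1) Glottal Epenthesis: [ewifopev] → [hewifopev]
(2) Voicing Between Vowels: [hewifopev] → [hewivobev]
(3) Word-Final Devoicing: [hewivobev] → [hewivobef]
(4) t-Assibilation: no change — [hewivobef]

[hewivobef]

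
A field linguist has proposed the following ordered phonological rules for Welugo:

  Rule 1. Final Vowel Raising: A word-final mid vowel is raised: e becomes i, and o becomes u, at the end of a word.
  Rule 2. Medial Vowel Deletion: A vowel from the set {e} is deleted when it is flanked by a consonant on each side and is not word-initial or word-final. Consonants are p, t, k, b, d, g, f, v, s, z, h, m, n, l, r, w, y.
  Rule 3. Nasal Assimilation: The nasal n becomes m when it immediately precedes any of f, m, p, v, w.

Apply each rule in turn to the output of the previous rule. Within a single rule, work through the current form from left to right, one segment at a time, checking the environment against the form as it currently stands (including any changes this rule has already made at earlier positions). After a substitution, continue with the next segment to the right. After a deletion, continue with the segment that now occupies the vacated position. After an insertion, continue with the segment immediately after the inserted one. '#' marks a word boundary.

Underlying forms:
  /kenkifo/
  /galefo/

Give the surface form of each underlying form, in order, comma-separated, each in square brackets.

/kenkifo/:
  Rule 1 Final Vowel Raising: [kenkifo] → [kenkifu]
  Rule 2 Medial Vowel Deletion: [kenkifu] → [knkifu]
  Rule 3 Nasal Assimilation: no change — [knkifu]
/galefo/:
  Rule 1 Final Vowel Raising: [galefo] → [galefu]
  Rule 2 Medial Vowel Deletion: [galefu] → [galfu]
  Rule 3 Nasal Assimilation: no change — [galfu]

[knkifu], [galfu]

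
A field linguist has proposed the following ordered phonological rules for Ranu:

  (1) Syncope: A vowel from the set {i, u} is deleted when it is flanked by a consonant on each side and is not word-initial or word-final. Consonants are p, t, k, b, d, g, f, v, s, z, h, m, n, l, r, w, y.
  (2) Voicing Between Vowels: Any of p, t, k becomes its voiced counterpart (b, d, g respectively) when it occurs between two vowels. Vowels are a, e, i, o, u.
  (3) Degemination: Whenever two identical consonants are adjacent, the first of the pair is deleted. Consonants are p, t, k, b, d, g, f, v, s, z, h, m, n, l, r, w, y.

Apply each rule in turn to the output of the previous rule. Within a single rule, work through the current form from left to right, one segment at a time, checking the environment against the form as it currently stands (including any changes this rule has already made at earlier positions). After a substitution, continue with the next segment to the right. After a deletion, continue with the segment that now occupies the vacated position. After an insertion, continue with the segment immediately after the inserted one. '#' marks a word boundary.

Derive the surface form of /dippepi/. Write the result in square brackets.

[dpebi]

(1) Syncope: [dippepi] → [dppepi]
(2) Voicing Between Vowels: [dppepi] → [dppebi]
(3) Degemination: [dppebi] → [dpebi]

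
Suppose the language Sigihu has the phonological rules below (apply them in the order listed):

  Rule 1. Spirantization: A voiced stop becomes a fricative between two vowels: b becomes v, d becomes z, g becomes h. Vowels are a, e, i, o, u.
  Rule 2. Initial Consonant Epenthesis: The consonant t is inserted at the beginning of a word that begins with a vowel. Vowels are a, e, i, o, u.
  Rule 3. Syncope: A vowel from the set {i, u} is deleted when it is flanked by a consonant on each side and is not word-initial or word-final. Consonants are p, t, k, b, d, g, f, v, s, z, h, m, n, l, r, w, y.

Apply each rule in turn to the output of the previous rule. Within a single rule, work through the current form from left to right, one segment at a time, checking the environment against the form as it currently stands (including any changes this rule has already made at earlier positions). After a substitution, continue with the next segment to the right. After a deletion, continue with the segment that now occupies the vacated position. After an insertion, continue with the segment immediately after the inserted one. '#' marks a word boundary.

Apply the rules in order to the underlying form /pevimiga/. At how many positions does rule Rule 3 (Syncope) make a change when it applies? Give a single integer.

Rule 1 Spirantization: [pevimiga] → [pevimiha]
Rule 2 Initial Consonant Epenthesis: no change — [pevimiha]
Rule 3 Syncope: [pevimiha] → [pevmha]
Rule Rule 3 changed 2 position(s).

2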